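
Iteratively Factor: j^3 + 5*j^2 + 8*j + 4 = (j + 2)*(j^2 + 3*j + 2) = (j + 1)*(j + 2)*(j + 2)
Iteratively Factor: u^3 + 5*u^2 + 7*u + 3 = (u + 3)*(u^2 + 2*u + 1) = (u + 1)*(u + 3)*(u + 1)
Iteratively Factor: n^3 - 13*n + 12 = (n + 4)*(n^2 - 4*n + 3) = (n - 1)*(n + 4)*(n - 3)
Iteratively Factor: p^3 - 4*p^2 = (p - 4)*(p^2) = p*(p - 4)*(p)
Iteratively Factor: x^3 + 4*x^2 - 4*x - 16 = (x + 2)*(x^2 + 2*x - 8) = (x + 2)*(x + 4)*(x - 2)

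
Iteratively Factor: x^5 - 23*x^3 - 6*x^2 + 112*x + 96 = (x + 1)*(x^4 - x^3 - 22*x^2 + 16*x + 96) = (x - 3)*(x + 1)*(x^3 + 2*x^2 - 16*x - 32) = (x - 3)*(x + 1)*(x + 2)*(x^2 - 16) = (x - 4)*(x - 3)*(x + 1)*(x + 2)*(x + 4)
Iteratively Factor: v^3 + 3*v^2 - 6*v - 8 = (v + 1)*(v^2 + 2*v - 8) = (v - 2)*(v + 1)*(v + 4)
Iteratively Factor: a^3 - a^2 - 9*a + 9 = (a + 3)*(a^2 - 4*a + 3) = (a - 1)*(a + 3)*(a - 3)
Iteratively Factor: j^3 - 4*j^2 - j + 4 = (j + 1)*(j^2 - 5*j + 4) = (j - 4)*(j + 1)*(j - 1)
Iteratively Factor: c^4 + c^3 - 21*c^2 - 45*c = (c - 5)*(c^3 + 6*c^2 + 9*c) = c*(c - 5)*(c^2 + 6*c + 9) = c*(c - 5)*(c + 3)*(c + 3)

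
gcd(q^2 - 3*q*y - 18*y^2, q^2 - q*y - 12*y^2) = q + 3*y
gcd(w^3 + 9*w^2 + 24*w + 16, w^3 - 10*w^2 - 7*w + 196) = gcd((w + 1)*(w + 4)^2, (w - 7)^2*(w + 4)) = w + 4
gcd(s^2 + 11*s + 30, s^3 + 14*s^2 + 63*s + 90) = s^2 + 11*s + 30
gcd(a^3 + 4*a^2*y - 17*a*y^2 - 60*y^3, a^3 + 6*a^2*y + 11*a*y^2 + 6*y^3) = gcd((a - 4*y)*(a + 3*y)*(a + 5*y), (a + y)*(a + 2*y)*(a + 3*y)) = a + 3*y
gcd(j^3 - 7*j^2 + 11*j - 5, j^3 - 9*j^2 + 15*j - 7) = j^2 - 2*j + 1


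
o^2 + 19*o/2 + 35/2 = (o + 5/2)*(o + 7)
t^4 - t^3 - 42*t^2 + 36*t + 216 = (t - 6)*(t - 3)*(t + 2)*(t + 6)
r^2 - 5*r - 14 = (r - 7)*(r + 2)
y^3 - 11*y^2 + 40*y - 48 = (y - 4)^2*(y - 3)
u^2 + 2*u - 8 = (u - 2)*(u + 4)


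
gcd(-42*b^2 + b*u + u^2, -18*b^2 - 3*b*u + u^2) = -6*b + u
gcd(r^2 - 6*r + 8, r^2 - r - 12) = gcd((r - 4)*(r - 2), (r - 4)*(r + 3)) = r - 4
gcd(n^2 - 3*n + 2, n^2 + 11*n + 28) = 1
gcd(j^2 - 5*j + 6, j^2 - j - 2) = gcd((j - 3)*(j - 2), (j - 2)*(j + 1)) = j - 2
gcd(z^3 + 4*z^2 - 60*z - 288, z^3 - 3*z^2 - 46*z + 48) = z^2 - 2*z - 48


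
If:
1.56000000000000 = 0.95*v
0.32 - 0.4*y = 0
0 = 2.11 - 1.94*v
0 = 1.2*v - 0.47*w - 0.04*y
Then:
No Solution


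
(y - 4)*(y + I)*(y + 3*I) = y^3 - 4*y^2 + 4*I*y^2 - 3*y - 16*I*y + 12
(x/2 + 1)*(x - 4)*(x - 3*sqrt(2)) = x^3/2 - 3*sqrt(2)*x^2/2 - x^2 - 4*x + 3*sqrt(2)*x + 12*sqrt(2)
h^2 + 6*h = h*(h + 6)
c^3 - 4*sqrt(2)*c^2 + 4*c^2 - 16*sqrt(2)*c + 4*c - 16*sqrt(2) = (c + 2)^2*(c - 4*sqrt(2))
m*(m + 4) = m^2 + 4*m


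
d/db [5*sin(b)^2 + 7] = 5*sin(2*b)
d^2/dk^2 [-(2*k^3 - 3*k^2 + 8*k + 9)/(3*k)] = -4/3 - 6/k^3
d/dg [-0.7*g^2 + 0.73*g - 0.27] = 0.73 - 1.4*g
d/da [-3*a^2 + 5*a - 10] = 5 - 6*a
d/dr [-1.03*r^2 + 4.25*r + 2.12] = 4.25 - 2.06*r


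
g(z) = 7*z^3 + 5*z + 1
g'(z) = 21*z^2 + 5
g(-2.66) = -144.05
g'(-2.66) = 153.59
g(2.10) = 76.33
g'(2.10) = 97.61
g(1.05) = 14.35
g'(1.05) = 28.15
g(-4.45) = -638.10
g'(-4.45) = 420.85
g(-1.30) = -20.88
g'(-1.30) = 40.49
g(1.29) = 22.48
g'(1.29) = 39.95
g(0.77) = 8.05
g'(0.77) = 17.45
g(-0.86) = -7.75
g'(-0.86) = 20.53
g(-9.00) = -5147.00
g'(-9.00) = 1706.00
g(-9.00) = -5147.00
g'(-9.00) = 1706.00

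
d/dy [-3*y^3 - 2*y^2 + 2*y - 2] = -9*y^2 - 4*y + 2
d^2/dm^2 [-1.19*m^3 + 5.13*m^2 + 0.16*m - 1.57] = 10.26 - 7.14*m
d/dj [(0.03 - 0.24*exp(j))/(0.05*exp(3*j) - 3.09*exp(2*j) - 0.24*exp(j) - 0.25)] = (0.024*exp(3*j) - 0.7461*exp(2*j) + 0.1854*exp(j) + 0.0672)*exp(j)/(0.0025*exp(6*j) - 0.309*exp(5*j) + 9.5241*exp(4*j) + 1.4582*exp(3*j) + 1.6026*exp(2*j) + 0.12*exp(j) + 0.0625)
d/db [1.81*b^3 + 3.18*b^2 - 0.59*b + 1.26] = 5.43*b^2 + 6.36*b - 0.59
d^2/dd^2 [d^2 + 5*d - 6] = 2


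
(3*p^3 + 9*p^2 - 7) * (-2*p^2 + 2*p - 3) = -6*p^5 - 12*p^4 + 9*p^3 - 13*p^2 - 14*p + 21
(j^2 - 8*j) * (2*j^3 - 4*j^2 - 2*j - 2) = 2*j^5 - 20*j^4 + 30*j^3 + 14*j^2 + 16*j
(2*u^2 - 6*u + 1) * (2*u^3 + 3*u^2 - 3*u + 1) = 4*u^5 - 6*u^4 - 22*u^3 + 23*u^2 - 9*u + 1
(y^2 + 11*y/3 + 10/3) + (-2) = y^2 + 11*y/3 + 4/3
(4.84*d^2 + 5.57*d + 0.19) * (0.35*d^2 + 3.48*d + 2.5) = 1.694*d^4 + 18.7927*d^3 + 31.5501*d^2 + 14.5862*d + 0.475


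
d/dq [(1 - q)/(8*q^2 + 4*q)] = (q^2/2 - q - 1/4)/(q^2*(4*q^2 + 4*q + 1))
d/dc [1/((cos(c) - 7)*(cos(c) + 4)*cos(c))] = (3*sin(c) - 28*sin(c)/cos(c)^2 - 6*tan(c))/((cos(c) - 7)^2*(cos(c) + 4)^2)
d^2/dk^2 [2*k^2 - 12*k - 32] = 4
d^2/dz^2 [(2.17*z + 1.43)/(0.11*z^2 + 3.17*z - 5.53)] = ((0.22*z + 3.17)*(0.44*z + 6.34)*(2.17*z + 1.43) - (1.4322*z + 14.0724)*(0.11*z^2 + 3.17*z - 5.53))/(0.11*z^2 + 3.17*z - 5.53)^3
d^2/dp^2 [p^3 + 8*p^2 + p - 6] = 6*p + 16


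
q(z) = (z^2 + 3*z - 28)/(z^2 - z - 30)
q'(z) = (1 - 2*z)*(z^2 + 3*z - 28)/(z^2 - z - 30)^2 + (2*z + 3)/(z^2 - z - 30) = 2*(-2*z^2 - 2*z - 59)/(z^4 - 2*z^3 - 59*z^2 + 60*z + 900)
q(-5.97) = -0.88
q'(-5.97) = -1.76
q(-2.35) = 1.33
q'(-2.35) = -0.27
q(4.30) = -0.21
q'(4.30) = -0.84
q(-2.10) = 1.27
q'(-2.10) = -0.23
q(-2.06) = 1.26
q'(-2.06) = -0.23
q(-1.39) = 1.13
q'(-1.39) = -0.17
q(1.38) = 0.74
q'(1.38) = -0.15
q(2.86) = 0.46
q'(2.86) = -0.27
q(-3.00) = 1.56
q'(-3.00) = -0.44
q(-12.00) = 0.63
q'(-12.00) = -0.04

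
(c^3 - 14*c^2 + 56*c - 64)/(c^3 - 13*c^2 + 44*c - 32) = (c - 2)/(c - 1)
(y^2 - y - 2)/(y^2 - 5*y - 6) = (y - 2)/(y - 6)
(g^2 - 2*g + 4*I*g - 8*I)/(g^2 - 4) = (g + 4*I)/(g + 2)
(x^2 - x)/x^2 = (x - 1)/x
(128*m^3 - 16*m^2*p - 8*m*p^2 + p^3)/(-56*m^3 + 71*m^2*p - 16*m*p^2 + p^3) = (-16*m^2 + p^2)/(7*m^2 - 8*m*p + p^2)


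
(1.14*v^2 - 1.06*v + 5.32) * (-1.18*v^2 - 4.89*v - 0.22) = -1.3452*v^4 - 4.3238*v^3 - 1.345*v^2 - 25.7816*v - 1.1704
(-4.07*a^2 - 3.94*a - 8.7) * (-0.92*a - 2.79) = 3.7444*a^3 + 14.9801*a^2 + 18.9966*a + 24.273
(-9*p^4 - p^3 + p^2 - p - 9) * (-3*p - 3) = 27*p^5 + 30*p^4 + 30*p + 27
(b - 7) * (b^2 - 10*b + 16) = b^3 - 17*b^2 + 86*b - 112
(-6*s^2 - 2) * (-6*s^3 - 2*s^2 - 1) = 36*s^5 + 12*s^4 + 12*s^3 + 10*s^2 + 2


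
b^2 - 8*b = b*(b - 8)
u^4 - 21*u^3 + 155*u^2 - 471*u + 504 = (u - 8)*(u - 7)*(u - 3)^2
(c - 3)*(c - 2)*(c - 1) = c^3 - 6*c^2 + 11*c - 6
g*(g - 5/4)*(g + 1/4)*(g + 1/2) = g^4 - g^3/2 - 13*g^2/16 - 5*g/32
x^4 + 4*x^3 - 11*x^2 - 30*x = x*(x - 3)*(x + 2)*(x + 5)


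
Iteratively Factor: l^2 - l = (l - 1)*(l)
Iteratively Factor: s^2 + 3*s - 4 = (s - 1)*(s + 4)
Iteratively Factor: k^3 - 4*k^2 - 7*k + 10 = (k - 5)*(k^2 + k - 2) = (k - 5)*(k + 2)*(k - 1)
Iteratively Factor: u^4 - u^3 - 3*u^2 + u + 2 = (u - 1)*(u^3 - 3*u - 2) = (u - 1)*(u + 1)*(u^2 - u - 2) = (u - 2)*(u - 1)*(u + 1)*(u + 1)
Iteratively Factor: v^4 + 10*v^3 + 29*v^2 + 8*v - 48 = (v + 3)*(v^3 + 7*v^2 + 8*v - 16) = (v - 1)*(v + 3)*(v^2 + 8*v + 16) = (v - 1)*(v + 3)*(v + 4)*(v + 4)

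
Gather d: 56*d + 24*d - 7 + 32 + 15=80*d + 40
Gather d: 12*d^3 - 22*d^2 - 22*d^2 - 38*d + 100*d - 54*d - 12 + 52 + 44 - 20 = 12*d^3 - 44*d^2 + 8*d + 64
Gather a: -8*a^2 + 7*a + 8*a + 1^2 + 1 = -8*a^2 + 15*a + 2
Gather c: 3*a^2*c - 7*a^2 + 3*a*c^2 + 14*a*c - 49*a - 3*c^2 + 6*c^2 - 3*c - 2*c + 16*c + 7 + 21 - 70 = -7*a^2 - 49*a + c^2*(3*a + 3) + c*(3*a^2 + 14*a + 11) - 42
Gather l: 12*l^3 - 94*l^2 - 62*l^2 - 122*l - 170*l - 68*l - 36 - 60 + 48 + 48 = 12*l^3 - 156*l^2 - 360*l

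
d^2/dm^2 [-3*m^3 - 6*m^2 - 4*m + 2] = -18*m - 12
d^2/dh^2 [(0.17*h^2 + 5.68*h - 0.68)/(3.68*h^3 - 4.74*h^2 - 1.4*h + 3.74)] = (4.60441600000001*h^6 + 461.524992*h^5 - 699.7152*h^4 + 468.528016*h^3 - 990.665208*h^2 + 633.235584*h + 37.461608)/(49.836032*h^9 - 192.572928*h^8 + 191.164224*h^7 + 191.972184*h^6 - 464.150928*h^5 + 108.604392*h^4 + 300.590944*h^3 - 176.912472*h^2 - 58.74792*h + 52.313624)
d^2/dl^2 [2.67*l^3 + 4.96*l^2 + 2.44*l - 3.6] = 16.02*l + 9.92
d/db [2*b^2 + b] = 4*b + 1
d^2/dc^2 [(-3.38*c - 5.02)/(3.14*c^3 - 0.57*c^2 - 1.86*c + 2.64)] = (-199.952688*c^5 - 557.64516*c^4 + 102.079308*c^3 + 502.353036*c^2 + 187.232184*c - 83.03688)/(30.959144*c^9 - 16.859916*c^8 - 51.95601*c^7 + 97.877007*c^6 + 2.426058*c^5 - 95.854644*c^4 + 76.012344*c^3 + 15.482016*c^2 - 38.890368*c + 18.399744)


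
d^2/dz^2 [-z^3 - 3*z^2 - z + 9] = -6*z - 6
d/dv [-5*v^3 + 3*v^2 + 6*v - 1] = -15*v^2 + 6*v + 6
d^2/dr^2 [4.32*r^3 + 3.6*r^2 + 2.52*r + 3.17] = 25.92*r + 7.2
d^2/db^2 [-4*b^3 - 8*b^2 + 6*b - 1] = -24*b - 16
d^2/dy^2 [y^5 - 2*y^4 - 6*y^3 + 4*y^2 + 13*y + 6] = 20*y^3 - 24*y^2 - 36*y + 8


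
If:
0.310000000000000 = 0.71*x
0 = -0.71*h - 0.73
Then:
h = -1.03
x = 0.44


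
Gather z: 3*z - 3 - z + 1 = 2*z - 2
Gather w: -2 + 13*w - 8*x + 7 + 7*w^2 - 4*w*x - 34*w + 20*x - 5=7*w^2 + w*(-4*x - 21) + 12*x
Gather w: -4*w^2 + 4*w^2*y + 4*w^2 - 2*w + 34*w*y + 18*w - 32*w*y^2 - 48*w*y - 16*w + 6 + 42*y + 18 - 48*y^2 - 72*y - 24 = 4*w^2*y + w*(-32*y^2 - 14*y) - 48*y^2 - 30*y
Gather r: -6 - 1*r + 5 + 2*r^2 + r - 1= 2*r^2 - 2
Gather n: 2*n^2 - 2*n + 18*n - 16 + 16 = 2*n^2 + 16*n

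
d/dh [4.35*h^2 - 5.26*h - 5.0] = 8.7*h - 5.26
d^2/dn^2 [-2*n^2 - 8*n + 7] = -4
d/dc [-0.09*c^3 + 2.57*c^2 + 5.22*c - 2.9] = -0.27*c^2 + 5.14*c + 5.22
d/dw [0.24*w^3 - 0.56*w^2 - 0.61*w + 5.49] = 0.72*w^2 - 1.12*w - 0.61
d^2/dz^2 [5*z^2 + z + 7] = 10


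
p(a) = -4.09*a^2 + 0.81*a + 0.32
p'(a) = 0.81 - 8.18*a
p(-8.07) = -272.58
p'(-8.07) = 66.82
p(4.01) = -62.20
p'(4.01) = -31.99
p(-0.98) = -4.40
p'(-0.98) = 8.83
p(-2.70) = -31.68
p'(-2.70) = 22.90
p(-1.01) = -4.67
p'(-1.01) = 9.07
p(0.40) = -0.01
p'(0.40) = -2.46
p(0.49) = -0.27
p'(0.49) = -3.20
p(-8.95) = -334.55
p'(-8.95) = 74.02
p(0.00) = 0.32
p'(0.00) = 0.81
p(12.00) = -578.92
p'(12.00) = -97.35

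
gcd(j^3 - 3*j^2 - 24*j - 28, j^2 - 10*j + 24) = 1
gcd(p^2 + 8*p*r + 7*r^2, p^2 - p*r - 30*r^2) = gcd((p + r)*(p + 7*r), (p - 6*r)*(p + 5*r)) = 1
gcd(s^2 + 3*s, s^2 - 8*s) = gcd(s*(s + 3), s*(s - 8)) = s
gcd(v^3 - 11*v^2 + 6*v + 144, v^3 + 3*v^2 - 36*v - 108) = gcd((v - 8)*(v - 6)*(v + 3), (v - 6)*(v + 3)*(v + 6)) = v^2 - 3*v - 18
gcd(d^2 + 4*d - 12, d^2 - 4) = d - 2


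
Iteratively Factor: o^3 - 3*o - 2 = (o - 2)*(o^2 + 2*o + 1) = (o - 2)*(o + 1)*(o + 1)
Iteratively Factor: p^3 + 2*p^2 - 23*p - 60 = (p - 5)*(p^2 + 7*p + 12) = (p - 5)*(p + 4)*(p + 3)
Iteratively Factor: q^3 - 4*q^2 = (q)*(q^2 - 4*q) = q*(q - 4)*(q)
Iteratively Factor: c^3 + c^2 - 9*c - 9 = (c + 3)*(c^2 - 2*c - 3) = (c + 1)*(c + 3)*(c - 3)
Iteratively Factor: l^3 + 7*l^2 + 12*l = (l + 4)*(l^2 + 3*l) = (l + 3)*(l + 4)*(l)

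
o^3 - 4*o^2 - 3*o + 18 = (o - 3)^2*(o + 2)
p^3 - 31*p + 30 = (p - 5)*(p - 1)*(p + 6)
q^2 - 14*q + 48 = (q - 8)*(q - 6)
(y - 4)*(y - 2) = y^2 - 6*y + 8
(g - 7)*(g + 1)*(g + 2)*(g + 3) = g^4 - g^3 - 31*g^2 - 71*g - 42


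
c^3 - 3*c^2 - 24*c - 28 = (c - 7)*(c + 2)^2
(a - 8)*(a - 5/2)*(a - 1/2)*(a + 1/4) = a^4 - 43*a^3/4 + 45*a^2/2 - 59*a/16 - 5/2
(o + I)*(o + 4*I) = o^2 + 5*I*o - 4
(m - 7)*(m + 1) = m^2 - 6*m - 7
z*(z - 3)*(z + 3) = z^3 - 9*z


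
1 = 1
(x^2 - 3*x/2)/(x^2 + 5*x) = (x - 3/2)/(x + 5)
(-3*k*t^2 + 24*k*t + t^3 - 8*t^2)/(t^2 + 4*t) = (-3*k*t + 24*k + t^2 - 8*t)/(t + 4)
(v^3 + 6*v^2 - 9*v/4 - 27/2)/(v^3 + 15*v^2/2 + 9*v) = (v - 3/2)/v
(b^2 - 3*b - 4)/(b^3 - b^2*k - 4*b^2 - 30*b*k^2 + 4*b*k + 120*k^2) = (b + 1)/(b^2 - b*k - 30*k^2)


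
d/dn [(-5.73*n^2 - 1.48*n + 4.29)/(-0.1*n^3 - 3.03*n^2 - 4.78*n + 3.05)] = (-0.573*n^4 - 0.295999999999999*n^3 + 24.192*n^2 - 8.9556*n + 15.9922)/(0.01*n^6 + 0.606*n^5 + 10.1369*n^4 + 28.3568*n^3 + 4.3654*n^2 - 29.158*n + 9.3025)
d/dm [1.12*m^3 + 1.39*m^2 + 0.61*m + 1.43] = 3.36*m^2 + 2.78*m + 0.61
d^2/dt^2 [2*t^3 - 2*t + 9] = 12*t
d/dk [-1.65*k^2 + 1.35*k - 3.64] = 1.35 - 3.3*k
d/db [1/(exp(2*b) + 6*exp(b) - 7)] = 2*(-exp(b) - 3)*exp(b)/(exp(2*b) + 6*exp(b) - 7)^2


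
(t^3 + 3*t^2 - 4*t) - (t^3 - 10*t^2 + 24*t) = 13*t^2 - 28*t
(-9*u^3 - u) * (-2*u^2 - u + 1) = 18*u^5 + 9*u^4 - 7*u^3 + u^2 - u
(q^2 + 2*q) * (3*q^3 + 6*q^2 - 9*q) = 3*q^5 + 12*q^4 + 3*q^3 - 18*q^2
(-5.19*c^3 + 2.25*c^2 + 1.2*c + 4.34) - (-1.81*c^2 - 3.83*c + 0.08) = -5.19*c^3 + 4.06*c^2 + 5.03*c + 4.26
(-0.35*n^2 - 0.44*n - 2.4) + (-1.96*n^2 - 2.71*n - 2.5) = -2.31*n^2 - 3.15*n - 4.9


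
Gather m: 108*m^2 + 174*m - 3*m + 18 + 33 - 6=108*m^2 + 171*m + 45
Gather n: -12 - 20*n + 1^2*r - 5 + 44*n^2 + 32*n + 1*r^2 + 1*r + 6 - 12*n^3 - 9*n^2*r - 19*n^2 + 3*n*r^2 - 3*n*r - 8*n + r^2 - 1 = -12*n^3 + n^2*(25 - 9*r) + n*(3*r^2 - 3*r + 4) + 2*r^2 + 2*r - 12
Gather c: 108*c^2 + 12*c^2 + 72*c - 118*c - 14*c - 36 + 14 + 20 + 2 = 120*c^2 - 60*c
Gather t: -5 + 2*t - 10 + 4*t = 6*t - 15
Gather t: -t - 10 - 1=-t - 11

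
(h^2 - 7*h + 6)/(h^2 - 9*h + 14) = (h^2 - 7*h + 6)/(h^2 - 9*h + 14)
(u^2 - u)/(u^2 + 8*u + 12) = u*(u - 1)/(u^2 + 8*u + 12)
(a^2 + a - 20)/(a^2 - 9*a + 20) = (a + 5)/(a - 5)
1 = 1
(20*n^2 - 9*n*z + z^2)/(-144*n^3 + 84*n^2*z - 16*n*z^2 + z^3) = (-5*n + z)/(36*n^2 - 12*n*z + z^2)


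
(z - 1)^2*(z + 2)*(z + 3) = z^4 + 3*z^3 - 3*z^2 - 7*z + 6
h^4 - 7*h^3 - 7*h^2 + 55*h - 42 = (h - 7)*(h - 2)*(h - 1)*(h + 3)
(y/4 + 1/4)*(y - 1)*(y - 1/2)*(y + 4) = y^4/4 + 7*y^3/8 - 3*y^2/4 - 7*y/8 + 1/2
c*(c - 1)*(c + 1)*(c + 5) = c^4 + 5*c^3 - c^2 - 5*c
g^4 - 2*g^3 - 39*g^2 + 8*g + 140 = (g - 7)*(g - 2)*(g + 2)*(g + 5)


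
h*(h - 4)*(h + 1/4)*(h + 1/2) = h^4 - 13*h^3/4 - 23*h^2/8 - h/2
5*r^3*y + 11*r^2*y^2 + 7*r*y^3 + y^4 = y*(r + y)^2*(5*r + y)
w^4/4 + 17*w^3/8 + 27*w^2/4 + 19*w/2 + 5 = (w/4 + 1/2)*(w + 2)^2*(w + 5/2)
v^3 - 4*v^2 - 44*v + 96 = (v - 8)*(v - 2)*(v + 6)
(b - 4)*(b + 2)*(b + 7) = b^3 + 5*b^2 - 22*b - 56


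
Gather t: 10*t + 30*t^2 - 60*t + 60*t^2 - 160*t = 90*t^2 - 210*t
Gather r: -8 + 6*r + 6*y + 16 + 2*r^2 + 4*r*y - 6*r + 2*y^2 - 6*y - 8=2*r^2 + 4*r*y + 2*y^2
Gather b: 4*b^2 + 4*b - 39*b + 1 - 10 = 4*b^2 - 35*b - 9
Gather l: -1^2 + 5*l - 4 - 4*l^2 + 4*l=-4*l^2 + 9*l - 5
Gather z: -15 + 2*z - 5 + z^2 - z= z^2 + z - 20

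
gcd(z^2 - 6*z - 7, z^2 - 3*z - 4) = z + 1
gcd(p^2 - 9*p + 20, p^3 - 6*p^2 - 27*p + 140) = p - 4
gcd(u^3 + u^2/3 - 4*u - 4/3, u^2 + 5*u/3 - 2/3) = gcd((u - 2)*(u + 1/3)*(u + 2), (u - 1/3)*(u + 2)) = u + 2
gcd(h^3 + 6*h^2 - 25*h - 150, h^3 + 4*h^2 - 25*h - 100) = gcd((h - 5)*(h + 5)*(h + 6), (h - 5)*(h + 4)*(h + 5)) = h^2 - 25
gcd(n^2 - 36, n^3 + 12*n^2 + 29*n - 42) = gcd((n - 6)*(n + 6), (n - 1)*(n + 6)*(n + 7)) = n + 6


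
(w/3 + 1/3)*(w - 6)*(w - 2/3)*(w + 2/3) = w^4/3 - 5*w^3/3 - 58*w^2/27 + 20*w/27 + 8/9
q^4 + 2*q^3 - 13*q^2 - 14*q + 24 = (q - 3)*(q - 1)*(q + 2)*(q + 4)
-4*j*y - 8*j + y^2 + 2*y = (-4*j + y)*(y + 2)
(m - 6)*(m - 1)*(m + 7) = m^3 - 43*m + 42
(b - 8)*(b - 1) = b^2 - 9*b + 8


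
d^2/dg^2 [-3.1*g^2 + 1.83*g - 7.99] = -6.20000000000000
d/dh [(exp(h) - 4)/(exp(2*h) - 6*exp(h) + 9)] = (5 - exp(h))*exp(h)/(exp(3*h) - 9*exp(2*h) + 27*exp(h) - 27)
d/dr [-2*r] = -2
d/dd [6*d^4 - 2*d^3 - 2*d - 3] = 24*d^3 - 6*d^2 - 2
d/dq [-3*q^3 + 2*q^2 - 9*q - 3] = -9*q^2 + 4*q - 9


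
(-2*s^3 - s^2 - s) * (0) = 0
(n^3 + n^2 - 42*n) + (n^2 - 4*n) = n^3 + 2*n^2 - 46*n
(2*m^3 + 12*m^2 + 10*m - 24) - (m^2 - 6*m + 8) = 2*m^3 + 11*m^2 + 16*m - 32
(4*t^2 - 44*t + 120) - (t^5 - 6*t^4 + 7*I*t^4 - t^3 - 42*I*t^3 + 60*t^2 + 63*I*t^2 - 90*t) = -t^5 + 6*t^4 - 7*I*t^4 + t^3 + 42*I*t^3 - 56*t^2 - 63*I*t^2 + 46*t + 120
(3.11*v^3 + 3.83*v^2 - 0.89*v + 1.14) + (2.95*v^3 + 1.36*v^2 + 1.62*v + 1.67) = 6.06*v^3 + 5.19*v^2 + 0.73*v + 2.81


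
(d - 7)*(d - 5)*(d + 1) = d^3 - 11*d^2 + 23*d + 35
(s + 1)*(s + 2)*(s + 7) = s^3 + 10*s^2 + 23*s + 14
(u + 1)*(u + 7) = u^2 + 8*u + 7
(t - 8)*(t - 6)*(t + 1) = t^3 - 13*t^2 + 34*t + 48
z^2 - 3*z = z*(z - 3)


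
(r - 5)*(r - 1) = r^2 - 6*r + 5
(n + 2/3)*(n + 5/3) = n^2 + 7*n/3 + 10/9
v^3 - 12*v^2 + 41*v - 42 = (v - 7)*(v - 3)*(v - 2)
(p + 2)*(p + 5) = p^2 + 7*p + 10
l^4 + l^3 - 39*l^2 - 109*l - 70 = (l - 7)*(l + 1)*(l + 2)*(l + 5)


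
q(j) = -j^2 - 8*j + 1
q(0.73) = -5.37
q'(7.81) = -23.62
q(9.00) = -152.00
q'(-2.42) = -3.16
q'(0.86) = -9.72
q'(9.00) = -26.00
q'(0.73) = -9.46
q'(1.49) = -10.98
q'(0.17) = -8.34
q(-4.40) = 16.84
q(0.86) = -6.62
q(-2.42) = 14.50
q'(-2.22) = -3.56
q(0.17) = -0.39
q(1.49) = -13.14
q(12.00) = -239.00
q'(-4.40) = 0.80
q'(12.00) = -32.00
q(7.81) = -122.48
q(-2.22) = 13.83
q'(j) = -2*j - 8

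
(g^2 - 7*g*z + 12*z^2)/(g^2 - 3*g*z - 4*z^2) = (g - 3*z)/(g + z)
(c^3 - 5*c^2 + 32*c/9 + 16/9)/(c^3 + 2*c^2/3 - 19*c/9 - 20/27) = 3*(c - 4)/(3*c + 5)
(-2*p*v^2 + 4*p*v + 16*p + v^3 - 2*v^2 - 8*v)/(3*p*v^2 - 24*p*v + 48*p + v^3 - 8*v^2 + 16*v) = (-2*p*v - 4*p + v^2 + 2*v)/(3*p*v - 12*p + v^2 - 4*v)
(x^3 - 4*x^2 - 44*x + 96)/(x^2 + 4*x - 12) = x - 8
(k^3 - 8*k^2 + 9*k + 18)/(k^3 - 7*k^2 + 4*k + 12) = (k - 3)/(k - 2)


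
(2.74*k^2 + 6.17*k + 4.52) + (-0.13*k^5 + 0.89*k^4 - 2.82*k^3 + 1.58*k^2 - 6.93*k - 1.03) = -0.13*k^5 + 0.89*k^4 - 2.82*k^3 + 4.32*k^2 - 0.76*k + 3.49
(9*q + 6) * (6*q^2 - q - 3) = 54*q^3 + 27*q^2 - 33*q - 18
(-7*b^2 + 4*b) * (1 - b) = 7*b^3 - 11*b^2 + 4*b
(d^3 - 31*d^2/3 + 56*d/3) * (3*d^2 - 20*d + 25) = 3*d^5 - 51*d^4 + 863*d^3/3 - 1895*d^2/3 + 1400*d/3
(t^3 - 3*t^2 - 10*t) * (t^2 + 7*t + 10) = t^5 + 4*t^4 - 21*t^3 - 100*t^2 - 100*t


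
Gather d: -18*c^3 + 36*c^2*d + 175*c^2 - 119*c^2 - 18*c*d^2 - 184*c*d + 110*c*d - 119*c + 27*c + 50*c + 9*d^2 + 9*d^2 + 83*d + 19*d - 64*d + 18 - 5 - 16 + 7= -18*c^3 + 56*c^2 - 42*c + d^2*(18 - 18*c) + d*(36*c^2 - 74*c + 38) + 4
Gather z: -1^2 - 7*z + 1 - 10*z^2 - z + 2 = -10*z^2 - 8*z + 2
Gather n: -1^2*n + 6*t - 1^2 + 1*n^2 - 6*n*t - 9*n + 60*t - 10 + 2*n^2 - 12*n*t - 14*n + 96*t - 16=3*n^2 + n*(-18*t - 24) + 162*t - 27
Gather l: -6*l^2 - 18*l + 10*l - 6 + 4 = -6*l^2 - 8*l - 2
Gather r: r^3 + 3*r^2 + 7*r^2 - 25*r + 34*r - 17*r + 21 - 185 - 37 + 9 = r^3 + 10*r^2 - 8*r - 192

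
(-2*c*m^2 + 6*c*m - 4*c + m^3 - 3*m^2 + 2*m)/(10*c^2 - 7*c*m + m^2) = (-m^2 + 3*m - 2)/(5*c - m)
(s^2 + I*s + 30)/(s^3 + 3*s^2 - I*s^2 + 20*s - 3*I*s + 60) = (s + 6*I)/(s^2 + s*(3 + 4*I) + 12*I)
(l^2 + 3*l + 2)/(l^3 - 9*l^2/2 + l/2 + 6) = 2*(l + 2)/(2*l^2 - 11*l + 12)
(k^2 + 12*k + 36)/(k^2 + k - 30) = (k + 6)/(k - 5)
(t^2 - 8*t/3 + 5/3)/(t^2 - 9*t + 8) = (t - 5/3)/(t - 8)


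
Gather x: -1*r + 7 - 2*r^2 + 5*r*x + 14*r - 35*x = -2*r^2 + 13*r + x*(5*r - 35) + 7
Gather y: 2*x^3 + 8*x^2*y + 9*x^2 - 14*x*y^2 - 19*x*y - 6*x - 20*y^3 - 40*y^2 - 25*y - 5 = 2*x^3 + 9*x^2 - 6*x - 20*y^3 + y^2*(-14*x - 40) + y*(8*x^2 - 19*x - 25) - 5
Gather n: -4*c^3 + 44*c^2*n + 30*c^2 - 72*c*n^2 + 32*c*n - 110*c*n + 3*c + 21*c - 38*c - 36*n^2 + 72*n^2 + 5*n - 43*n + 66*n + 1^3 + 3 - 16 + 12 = -4*c^3 + 30*c^2 - 14*c + n^2*(36 - 72*c) + n*(44*c^2 - 78*c + 28)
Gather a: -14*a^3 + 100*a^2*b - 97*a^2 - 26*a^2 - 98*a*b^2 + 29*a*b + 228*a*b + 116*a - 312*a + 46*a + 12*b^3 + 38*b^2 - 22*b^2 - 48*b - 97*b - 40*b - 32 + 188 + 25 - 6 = -14*a^3 + a^2*(100*b - 123) + a*(-98*b^2 + 257*b - 150) + 12*b^3 + 16*b^2 - 185*b + 175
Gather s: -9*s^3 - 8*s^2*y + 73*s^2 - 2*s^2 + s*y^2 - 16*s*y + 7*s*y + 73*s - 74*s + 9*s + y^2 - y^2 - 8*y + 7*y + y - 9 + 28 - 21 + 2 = -9*s^3 + s^2*(71 - 8*y) + s*(y^2 - 9*y + 8)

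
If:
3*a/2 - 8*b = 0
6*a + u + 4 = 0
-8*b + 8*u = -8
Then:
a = -16/33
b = -1/11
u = -12/11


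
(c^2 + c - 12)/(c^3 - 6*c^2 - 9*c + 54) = (c + 4)/(c^2 - 3*c - 18)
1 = 1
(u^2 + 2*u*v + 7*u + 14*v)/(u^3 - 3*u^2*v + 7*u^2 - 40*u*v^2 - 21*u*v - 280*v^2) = (u + 2*v)/(u^2 - 3*u*v - 40*v^2)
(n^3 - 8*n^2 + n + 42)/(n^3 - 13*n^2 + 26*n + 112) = (n - 3)/(n - 8)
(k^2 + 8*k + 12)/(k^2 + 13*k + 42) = (k + 2)/(k + 7)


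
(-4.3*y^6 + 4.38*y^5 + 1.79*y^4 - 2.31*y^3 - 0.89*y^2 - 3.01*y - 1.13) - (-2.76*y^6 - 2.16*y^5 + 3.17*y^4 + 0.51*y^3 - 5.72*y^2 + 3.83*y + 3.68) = -1.54*y^6 + 6.54*y^5 - 1.38*y^4 - 2.82*y^3 + 4.83*y^2 - 6.84*y - 4.81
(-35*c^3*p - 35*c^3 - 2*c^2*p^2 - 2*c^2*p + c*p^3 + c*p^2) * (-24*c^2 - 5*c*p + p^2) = 840*c^5*p + 840*c^5 + 223*c^4*p^2 + 223*c^4*p - 49*c^3*p^3 - 49*c^3*p^2 - 7*c^2*p^4 - 7*c^2*p^3 + c*p^5 + c*p^4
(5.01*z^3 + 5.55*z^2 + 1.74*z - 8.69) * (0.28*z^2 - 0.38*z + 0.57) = 1.4028*z^5 - 0.3498*z^4 + 1.2339*z^3 + 0.0690999999999993*z^2 + 4.294*z - 4.9533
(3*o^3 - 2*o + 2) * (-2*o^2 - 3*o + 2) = -6*o^5 - 9*o^4 + 10*o^3 + 2*o^2 - 10*o + 4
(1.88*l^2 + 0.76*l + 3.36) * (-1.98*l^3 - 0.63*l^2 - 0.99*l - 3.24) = -3.7224*l^5 - 2.6892*l^4 - 8.9928*l^3 - 8.9604*l^2 - 5.7888*l - 10.8864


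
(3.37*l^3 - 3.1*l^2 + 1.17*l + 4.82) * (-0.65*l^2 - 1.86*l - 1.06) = -2.1905*l^5 - 4.2532*l^4 + 1.4333*l^3 - 2.0232*l^2 - 10.2054*l - 5.1092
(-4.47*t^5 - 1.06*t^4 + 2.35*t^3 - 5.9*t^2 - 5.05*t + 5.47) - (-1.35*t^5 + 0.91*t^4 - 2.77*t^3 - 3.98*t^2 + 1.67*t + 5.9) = -3.12*t^5 - 1.97*t^4 + 5.12*t^3 - 1.92*t^2 - 6.72*t - 0.430000000000001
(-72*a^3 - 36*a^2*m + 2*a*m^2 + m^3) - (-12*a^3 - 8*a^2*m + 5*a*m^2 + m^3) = -60*a^3 - 28*a^2*m - 3*a*m^2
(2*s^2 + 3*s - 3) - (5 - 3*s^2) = 5*s^2 + 3*s - 8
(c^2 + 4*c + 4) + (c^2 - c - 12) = 2*c^2 + 3*c - 8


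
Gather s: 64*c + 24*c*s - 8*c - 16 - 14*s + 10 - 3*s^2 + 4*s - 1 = 56*c - 3*s^2 + s*(24*c - 10) - 7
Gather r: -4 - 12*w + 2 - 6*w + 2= -18*w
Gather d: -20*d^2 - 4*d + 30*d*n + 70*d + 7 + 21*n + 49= -20*d^2 + d*(30*n + 66) + 21*n + 56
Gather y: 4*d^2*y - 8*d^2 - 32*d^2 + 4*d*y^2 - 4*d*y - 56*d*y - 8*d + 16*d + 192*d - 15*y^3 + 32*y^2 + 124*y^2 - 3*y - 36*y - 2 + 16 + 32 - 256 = -40*d^2 + 200*d - 15*y^3 + y^2*(4*d + 156) + y*(4*d^2 - 60*d - 39) - 210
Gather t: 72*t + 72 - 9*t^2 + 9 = -9*t^2 + 72*t + 81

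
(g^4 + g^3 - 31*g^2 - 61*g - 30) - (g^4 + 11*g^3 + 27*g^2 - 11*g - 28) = -10*g^3 - 58*g^2 - 50*g - 2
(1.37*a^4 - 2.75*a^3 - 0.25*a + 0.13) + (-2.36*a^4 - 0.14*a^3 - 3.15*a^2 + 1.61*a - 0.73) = -0.99*a^4 - 2.89*a^3 - 3.15*a^2 + 1.36*a - 0.6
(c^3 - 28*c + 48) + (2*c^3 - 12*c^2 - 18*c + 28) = 3*c^3 - 12*c^2 - 46*c + 76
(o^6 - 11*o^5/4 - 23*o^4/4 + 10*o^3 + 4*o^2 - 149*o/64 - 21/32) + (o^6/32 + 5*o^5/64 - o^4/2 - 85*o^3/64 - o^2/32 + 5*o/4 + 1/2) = 33*o^6/32 - 171*o^5/64 - 25*o^4/4 + 555*o^3/64 + 127*o^2/32 - 69*o/64 - 5/32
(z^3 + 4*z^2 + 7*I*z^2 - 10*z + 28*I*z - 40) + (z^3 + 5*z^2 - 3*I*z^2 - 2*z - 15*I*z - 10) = 2*z^3 + 9*z^2 + 4*I*z^2 - 12*z + 13*I*z - 50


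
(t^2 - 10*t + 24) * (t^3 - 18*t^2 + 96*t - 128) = t^5 - 28*t^4 + 300*t^3 - 1520*t^2 + 3584*t - 3072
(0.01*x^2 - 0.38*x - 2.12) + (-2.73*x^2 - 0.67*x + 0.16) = -2.72*x^2 - 1.05*x - 1.96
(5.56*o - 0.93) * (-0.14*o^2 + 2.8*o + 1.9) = -0.7784*o^3 + 15.6982*o^2 + 7.96*o - 1.767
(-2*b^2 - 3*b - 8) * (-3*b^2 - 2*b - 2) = 6*b^4 + 13*b^3 + 34*b^2 + 22*b + 16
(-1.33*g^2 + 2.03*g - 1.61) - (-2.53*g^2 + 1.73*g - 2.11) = 1.2*g^2 + 0.3*g + 0.5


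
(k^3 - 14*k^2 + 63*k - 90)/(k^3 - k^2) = (k^3 - 14*k^2 + 63*k - 90)/(k^2*(k - 1))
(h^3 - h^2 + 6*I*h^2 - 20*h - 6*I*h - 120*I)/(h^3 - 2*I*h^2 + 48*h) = (h^2 - h - 20)/(h*(h - 8*I))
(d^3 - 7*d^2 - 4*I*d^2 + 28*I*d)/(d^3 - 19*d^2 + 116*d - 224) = d*(d - 4*I)/(d^2 - 12*d + 32)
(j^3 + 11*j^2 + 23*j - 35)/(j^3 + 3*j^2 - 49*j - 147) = (j^2 + 4*j - 5)/(j^2 - 4*j - 21)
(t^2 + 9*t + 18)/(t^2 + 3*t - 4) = (t^2 + 9*t + 18)/(t^2 + 3*t - 4)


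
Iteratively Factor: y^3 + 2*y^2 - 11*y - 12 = (y + 1)*(y^2 + y - 12) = (y + 1)*(y + 4)*(y - 3)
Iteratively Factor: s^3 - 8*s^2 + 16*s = (s - 4)*(s^2 - 4*s) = (s - 4)^2*(s)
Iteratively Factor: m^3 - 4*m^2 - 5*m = (m - 5)*(m^2 + m) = (m - 5)*(m + 1)*(m)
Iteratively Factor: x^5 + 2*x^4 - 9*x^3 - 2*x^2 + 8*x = (x + 4)*(x^4 - 2*x^3 - x^2 + 2*x) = (x + 1)*(x + 4)*(x^3 - 3*x^2 + 2*x) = (x - 1)*(x + 1)*(x + 4)*(x^2 - 2*x) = (x - 2)*(x - 1)*(x + 1)*(x + 4)*(x)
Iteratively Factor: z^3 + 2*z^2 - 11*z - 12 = (z - 3)*(z^2 + 5*z + 4) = (z - 3)*(z + 4)*(z + 1)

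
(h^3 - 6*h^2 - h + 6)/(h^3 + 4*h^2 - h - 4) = (h - 6)/(h + 4)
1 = 1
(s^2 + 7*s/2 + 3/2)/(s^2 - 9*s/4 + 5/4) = 2*(2*s^2 + 7*s + 3)/(4*s^2 - 9*s + 5)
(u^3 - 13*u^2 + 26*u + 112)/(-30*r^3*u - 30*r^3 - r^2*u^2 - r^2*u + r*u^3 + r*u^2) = (-u^3 + 13*u^2 - 26*u - 112)/(r*(30*r^2*u + 30*r^2 + r*u^2 + r*u - u^3 - u^2))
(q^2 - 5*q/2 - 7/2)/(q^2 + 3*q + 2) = (q - 7/2)/(q + 2)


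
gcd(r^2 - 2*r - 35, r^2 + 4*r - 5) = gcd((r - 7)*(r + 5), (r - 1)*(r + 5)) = r + 5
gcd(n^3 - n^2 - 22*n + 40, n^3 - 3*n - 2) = n - 2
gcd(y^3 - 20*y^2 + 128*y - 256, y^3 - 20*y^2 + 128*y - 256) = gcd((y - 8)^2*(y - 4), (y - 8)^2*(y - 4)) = y^3 - 20*y^2 + 128*y - 256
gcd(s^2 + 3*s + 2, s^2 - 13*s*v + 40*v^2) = 1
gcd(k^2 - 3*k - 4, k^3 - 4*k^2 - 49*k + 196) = k - 4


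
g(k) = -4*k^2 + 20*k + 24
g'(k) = 20 - 8*k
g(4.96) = 24.79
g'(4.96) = -19.68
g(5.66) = 9.06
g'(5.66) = -25.28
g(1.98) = 47.92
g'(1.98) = 4.16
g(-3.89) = -114.33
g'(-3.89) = 51.12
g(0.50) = 33.00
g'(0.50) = 16.00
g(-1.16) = -4.58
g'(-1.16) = 29.28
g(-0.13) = 21.33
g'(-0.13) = 21.04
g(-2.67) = -57.92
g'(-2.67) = 41.36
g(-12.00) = -792.00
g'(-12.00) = 116.00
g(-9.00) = -480.00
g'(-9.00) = 92.00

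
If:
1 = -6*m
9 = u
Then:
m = -1/6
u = 9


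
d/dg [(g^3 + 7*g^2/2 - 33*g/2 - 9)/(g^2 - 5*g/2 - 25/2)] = (4*g^4 - 20*g^3 - 119*g^2 - 278*g + 735)/(4*g^4 - 20*g^3 - 75*g^2 + 250*g + 625)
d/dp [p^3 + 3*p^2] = 3*p*(p + 2)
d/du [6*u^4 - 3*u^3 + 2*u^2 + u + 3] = 24*u^3 - 9*u^2 + 4*u + 1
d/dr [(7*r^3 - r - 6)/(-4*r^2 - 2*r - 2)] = ((1 - 21*r^2)*(2*r^2 + r + 1) - (4*r + 1)*(-7*r^3 + r + 6))/(2*(2*r^2 + r + 1)^2)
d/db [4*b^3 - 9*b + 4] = 12*b^2 - 9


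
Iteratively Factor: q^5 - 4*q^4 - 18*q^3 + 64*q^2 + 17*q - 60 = (q + 4)*(q^4 - 8*q^3 + 14*q^2 + 8*q - 15) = (q - 1)*(q + 4)*(q^3 - 7*q^2 + 7*q + 15) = (q - 1)*(q + 1)*(q + 4)*(q^2 - 8*q + 15) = (q - 3)*(q - 1)*(q + 1)*(q + 4)*(q - 5)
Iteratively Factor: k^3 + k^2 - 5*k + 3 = (k - 1)*(k^2 + 2*k - 3) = (k - 1)*(k + 3)*(k - 1)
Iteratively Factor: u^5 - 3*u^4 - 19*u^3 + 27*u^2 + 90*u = (u - 5)*(u^4 + 2*u^3 - 9*u^2 - 18*u) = (u - 5)*(u + 3)*(u^3 - u^2 - 6*u) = u*(u - 5)*(u + 3)*(u^2 - u - 6) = u*(u - 5)*(u + 2)*(u + 3)*(u - 3)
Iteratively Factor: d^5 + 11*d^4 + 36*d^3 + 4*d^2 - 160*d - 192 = (d + 3)*(d^4 + 8*d^3 + 12*d^2 - 32*d - 64) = (d + 2)*(d + 3)*(d^3 + 6*d^2 - 32) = (d - 2)*(d + 2)*(d + 3)*(d^2 + 8*d + 16) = (d - 2)*(d + 2)*(d + 3)*(d + 4)*(d + 4)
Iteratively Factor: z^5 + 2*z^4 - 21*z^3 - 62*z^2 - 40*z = (z + 2)*(z^4 - 21*z^2 - 20*z) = z*(z + 2)*(z^3 - 21*z - 20) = z*(z + 1)*(z + 2)*(z^2 - z - 20) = z*(z + 1)*(z + 2)*(z + 4)*(z - 5)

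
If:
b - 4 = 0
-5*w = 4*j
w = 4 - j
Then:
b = 4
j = 20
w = -16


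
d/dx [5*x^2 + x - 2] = 10*x + 1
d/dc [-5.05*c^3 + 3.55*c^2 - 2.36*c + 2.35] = -15.15*c^2 + 7.1*c - 2.36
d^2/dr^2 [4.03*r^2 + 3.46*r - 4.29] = 8.06000000000000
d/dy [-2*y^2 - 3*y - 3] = -4*y - 3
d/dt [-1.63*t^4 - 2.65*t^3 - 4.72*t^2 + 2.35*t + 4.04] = -6.52*t^3 - 7.95*t^2 - 9.44*t + 2.35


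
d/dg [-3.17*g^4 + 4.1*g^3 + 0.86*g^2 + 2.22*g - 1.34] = -12.68*g^3 + 12.3*g^2 + 1.72*g + 2.22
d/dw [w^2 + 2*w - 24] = 2*w + 2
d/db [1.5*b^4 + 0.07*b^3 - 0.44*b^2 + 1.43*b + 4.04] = 6.0*b^3 + 0.21*b^2 - 0.88*b + 1.43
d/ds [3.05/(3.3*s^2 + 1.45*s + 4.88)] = (-20.13*s - 4.4225)/(3.3*s^2 + 1.45*s + 4.88)^2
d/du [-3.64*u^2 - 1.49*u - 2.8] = -7.28*u - 1.49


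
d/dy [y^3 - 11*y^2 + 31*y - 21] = 3*y^2 - 22*y + 31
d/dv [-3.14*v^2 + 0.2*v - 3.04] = 0.2 - 6.28*v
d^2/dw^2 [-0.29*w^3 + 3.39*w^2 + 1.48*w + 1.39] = 6.78 - 1.74*w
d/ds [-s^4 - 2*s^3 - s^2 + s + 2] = -4*s^3 - 6*s^2 - 2*s + 1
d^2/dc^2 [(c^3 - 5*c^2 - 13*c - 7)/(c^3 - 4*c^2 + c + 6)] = 2*(-c^3 - 39*c^2 + 213*c - 277)/(c^6 - 15*c^5 + 93*c^4 - 305*c^3 + 558*c^2 - 540*c + 216)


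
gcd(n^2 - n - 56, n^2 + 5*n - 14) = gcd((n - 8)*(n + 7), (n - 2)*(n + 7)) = n + 7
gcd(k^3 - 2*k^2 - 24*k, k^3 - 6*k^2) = k^2 - 6*k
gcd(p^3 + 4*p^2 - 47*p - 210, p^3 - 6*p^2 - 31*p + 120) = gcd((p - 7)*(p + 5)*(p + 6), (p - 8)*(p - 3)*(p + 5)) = p + 5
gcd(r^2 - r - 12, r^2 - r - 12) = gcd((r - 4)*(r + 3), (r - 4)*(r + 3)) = r^2 - r - 12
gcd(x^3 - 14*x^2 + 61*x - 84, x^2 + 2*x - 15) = x - 3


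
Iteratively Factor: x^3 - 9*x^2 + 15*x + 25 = (x + 1)*(x^2 - 10*x + 25) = (x - 5)*(x + 1)*(x - 5)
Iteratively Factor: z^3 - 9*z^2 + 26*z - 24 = (z - 2)*(z^2 - 7*z + 12) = (z - 3)*(z - 2)*(z - 4)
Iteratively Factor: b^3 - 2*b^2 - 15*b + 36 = (b - 3)*(b^2 + b - 12) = (b - 3)^2*(b + 4)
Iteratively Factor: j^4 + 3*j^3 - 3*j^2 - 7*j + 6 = (j - 1)*(j^3 + 4*j^2 + j - 6) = (j - 1)*(j + 3)*(j^2 + j - 2) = (j - 1)*(j + 2)*(j + 3)*(j - 1)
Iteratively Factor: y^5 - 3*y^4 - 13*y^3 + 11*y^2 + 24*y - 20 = (y - 1)*(y^4 - 2*y^3 - 15*y^2 - 4*y + 20) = (y - 1)*(y + 2)*(y^3 - 4*y^2 - 7*y + 10) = (y - 1)*(y + 2)^2*(y^2 - 6*y + 5) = (y - 1)^2*(y + 2)^2*(y - 5)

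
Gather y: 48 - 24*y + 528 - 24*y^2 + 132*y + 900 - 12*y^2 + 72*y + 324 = -36*y^2 + 180*y + 1800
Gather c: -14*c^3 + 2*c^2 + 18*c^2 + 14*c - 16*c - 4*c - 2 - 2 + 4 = -14*c^3 + 20*c^2 - 6*c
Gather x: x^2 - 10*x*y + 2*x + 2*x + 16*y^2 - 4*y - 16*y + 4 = x^2 + x*(4 - 10*y) + 16*y^2 - 20*y + 4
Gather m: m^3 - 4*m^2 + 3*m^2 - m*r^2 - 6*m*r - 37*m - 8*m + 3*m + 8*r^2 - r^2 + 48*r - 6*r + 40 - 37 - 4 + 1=m^3 - m^2 + m*(-r^2 - 6*r - 42) + 7*r^2 + 42*r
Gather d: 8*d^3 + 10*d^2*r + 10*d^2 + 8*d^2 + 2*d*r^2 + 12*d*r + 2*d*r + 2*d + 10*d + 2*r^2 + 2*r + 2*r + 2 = 8*d^3 + d^2*(10*r + 18) + d*(2*r^2 + 14*r + 12) + 2*r^2 + 4*r + 2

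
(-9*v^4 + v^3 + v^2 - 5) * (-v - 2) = 9*v^5 + 17*v^4 - 3*v^3 - 2*v^2 + 5*v + 10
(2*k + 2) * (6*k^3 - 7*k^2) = 12*k^4 - 2*k^3 - 14*k^2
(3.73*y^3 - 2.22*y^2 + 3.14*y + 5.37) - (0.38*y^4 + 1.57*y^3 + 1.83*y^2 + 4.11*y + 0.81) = -0.38*y^4 + 2.16*y^3 - 4.05*y^2 - 0.97*y + 4.56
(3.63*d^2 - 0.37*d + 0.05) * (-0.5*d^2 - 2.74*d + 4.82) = -1.815*d^4 - 9.7612*d^3 + 18.4854*d^2 - 1.9204*d + 0.241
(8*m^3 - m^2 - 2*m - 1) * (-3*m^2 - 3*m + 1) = -24*m^5 - 21*m^4 + 17*m^3 + 8*m^2 + m - 1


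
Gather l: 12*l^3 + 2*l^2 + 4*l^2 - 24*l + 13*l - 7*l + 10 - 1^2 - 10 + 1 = 12*l^3 + 6*l^2 - 18*l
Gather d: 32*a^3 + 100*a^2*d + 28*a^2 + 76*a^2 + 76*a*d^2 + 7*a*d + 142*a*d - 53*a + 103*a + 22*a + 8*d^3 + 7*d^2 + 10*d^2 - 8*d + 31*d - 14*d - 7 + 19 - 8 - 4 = 32*a^3 + 104*a^2 + 72*a + 8*d^3 + d^2*(76*a + 17) + d*(100*a^2 + 149*a + 9)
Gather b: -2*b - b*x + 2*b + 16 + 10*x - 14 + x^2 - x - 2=-b*x + x^2 + 9*x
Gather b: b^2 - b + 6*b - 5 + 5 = b^2 + 5*b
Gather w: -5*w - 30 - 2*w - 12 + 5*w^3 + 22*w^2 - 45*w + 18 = 5*w^3 + 22*w^2 - 52*w - 24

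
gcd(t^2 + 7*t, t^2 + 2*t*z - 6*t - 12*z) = 1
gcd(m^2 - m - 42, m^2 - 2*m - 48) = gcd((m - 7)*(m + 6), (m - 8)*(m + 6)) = m + 6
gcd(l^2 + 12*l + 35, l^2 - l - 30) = l + 5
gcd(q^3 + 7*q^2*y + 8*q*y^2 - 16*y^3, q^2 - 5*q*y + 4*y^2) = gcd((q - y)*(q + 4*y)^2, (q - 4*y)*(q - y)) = -q + y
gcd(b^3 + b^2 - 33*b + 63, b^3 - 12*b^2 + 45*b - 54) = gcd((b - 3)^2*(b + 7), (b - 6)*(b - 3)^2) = b^2 - 6*b + 9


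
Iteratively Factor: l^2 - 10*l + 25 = (l - 5)*(l - 5)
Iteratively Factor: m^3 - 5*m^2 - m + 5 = (m - 5)*(m^2 - 1) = (m - 5)*(m + 1)*(m - 1)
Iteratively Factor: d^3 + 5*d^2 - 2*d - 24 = (d - 2)*(d^2 + 7*d + 12) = (d - 2)*(d + 3)*(d + 4)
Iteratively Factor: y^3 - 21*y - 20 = (y - 5)*(y^2 + 5*y + 4) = (y - 5)*(y + 4)*(y + 1)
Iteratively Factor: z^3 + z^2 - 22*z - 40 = (z + 4)*(z^2 - 3*z - 10) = (z + 2)*(z + 4)*(z - 5)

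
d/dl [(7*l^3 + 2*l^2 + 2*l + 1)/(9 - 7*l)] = (-98*l^3 + 175*l^2 + 36*l + 25)/(49*l^2 - 126*l + 81)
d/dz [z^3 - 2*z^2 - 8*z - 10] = 3*z^2 - 4*z - 8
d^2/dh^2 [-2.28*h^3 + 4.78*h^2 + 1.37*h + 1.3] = 9.56 - 13.68*h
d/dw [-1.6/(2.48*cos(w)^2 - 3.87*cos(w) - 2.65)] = (6.192 - 7.936*cos(w))*sin(w)/(-2.48*cos(w)^2 + 3.87*cos(w) + 2.65)^2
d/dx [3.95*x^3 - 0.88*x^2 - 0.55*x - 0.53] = 11.85*x^2 - 1.76*x - 0.55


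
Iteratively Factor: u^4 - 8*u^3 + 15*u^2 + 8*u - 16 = (u - 1)*(u^3 - 7*u^2 + 8*u + 16) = (u - 4)*(u - 1)*(u^2 - 3*u - 4) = (u - 4)^2*(u - 1)*(u + 1)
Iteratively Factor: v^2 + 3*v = (v + 3)*(v)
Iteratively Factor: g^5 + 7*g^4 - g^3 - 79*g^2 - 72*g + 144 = (g - 3)*(g^4 + 10*g^3 + 29*g^2 + 8*g - 48) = (g - 3)*(g - 1)*(g^3 + 11*g^2 + 40*g + 48) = (g - 3)*(g - 1)*(g + 4)*(g^2 + 7*g + 12) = (g - 3)*(g - 1)*(g + 3)*(g + 4)*(g + 4)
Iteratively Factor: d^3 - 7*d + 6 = (d - 2)*(d^2 + 2*d - 3) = (d - 2)*(d - 1)*(d + 3)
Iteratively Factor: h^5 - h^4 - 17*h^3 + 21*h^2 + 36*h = (h + 4)*(h^4 - 5*h^3 + 3*h^2 + 9*h) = (h + 1)*(h + 4)*(h^3 - 6*h^2 + 9*h) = (h - 3)*(h + 1)*(h + 4)*(h^2 - 3*h) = (h - 3)^2*(h + 1)*(h + 4)*(h)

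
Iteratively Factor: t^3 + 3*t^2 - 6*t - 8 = (t + 1)*(t^2 + 2*t - 8) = (t - 2)*(t + 1)*(t + 4)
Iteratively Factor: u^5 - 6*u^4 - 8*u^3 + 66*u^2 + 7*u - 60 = (u - 5)*(u^4 - u^3 - 13*u^2 + u + 12) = (u - 5)*(u + 3)*(u^3 - 4*u^2 - u + 4) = (u - 5)*(u - 1)*(u + 3)*(u^2 - 3*u - 4) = (u - 5)*(u - 1)*(u + 1)*(u + 3)*(u - 4)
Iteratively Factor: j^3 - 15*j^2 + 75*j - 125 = (j - 5)*(j^2 - 10*j + 25) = (j - 5)^2*(j - 5)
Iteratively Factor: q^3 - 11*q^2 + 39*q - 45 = (q - 3)*(q^2 - 8*q + 15) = (q - 3)^2*(q - 5)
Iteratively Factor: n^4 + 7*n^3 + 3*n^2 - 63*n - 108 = (n + 3)*(n^3 + 4*n^2 - 9*n - 36) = (n + 3)*(n + 4)*(n^2 - 9) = (n + 3)^2*(n + 4)*(n - 3)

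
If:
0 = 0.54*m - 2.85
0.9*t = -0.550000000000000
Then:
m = 5.28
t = -0.61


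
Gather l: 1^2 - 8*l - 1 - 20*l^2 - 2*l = -20*l^2 - 10*l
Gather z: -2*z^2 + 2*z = -2*z^2 + 2*z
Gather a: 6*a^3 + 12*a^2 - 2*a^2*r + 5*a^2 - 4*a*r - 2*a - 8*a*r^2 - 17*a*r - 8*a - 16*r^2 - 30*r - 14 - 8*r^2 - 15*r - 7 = 6*a^3 + a^2*(17 - 2*r) + a*(-8*r^2 - 21*r - 10) - 24*r^2 - 45*r - 21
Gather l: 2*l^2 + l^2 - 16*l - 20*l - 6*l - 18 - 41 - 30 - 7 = 3*l^2 - 42*l - 96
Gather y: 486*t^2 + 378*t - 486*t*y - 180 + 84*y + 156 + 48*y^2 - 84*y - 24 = 486*t^2 - 486*t*y + 378*t + 48*y^2 - 48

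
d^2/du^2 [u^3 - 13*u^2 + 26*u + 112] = 6*u - 26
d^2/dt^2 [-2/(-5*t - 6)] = 100/(5*t + 6)^3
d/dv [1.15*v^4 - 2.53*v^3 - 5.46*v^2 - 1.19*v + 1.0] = 4.6*v^3 - 7.59*v^2 - 10.92*v - 1.19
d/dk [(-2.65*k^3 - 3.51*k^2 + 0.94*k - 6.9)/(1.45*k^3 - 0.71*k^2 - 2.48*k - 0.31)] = (6.971*k^4 + 10.418*k^3 + 41.8517*k^2 - 7.6218*k - 17.4034)/(2.1025*k^6 - 2.059*k^5 - 6.6879*k^4 + 2.6226*k^3 + 6.5906*k^2 + 1.5376*k + 0.0961)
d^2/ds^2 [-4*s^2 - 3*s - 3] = -8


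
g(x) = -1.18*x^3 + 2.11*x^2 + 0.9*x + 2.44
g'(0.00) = 0.90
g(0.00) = 2.44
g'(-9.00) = -323.82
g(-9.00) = 1025.47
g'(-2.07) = -23.00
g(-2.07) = 20.08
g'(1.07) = 1.36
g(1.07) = 4.37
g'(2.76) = -14.42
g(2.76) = -3.81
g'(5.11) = -69.97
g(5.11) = -95.32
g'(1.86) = -3.50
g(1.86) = 3.82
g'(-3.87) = -68.45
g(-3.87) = 98.95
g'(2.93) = -17.13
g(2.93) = -6.49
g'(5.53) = -84.02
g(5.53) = -127.61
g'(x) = -3.54*x^2 + 4.22*x + 0.9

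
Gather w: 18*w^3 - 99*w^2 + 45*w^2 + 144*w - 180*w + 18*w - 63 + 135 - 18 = 18*w^3 - 54*w^2 - 18*w + 54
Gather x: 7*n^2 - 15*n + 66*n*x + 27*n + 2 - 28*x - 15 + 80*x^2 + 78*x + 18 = 7*n^2 + 12*n + 80*x^2 + x*(66*n + 50) + 5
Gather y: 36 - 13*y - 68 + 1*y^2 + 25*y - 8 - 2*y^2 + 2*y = -y^2 + 14*y - 40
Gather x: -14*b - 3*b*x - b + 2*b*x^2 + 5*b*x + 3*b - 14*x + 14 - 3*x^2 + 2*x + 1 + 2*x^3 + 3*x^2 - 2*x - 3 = 2*b*x^2 - 12*b + 2*x^3 + x*(2*b - 14) + 12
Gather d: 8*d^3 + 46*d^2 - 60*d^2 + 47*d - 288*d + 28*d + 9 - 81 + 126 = 8*d^3 - 14*d^2 - 213*d + 54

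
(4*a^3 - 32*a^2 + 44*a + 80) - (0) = 4*a^3 - 32*a^2 + 44*a + 80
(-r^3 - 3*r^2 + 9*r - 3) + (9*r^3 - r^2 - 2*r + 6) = 8*r^3 - 4*r^2 + 7*r + 3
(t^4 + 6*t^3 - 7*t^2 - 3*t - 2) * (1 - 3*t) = -3*t^5 - 17*t^4 + 27*t^3 + 2*t^2 + 3*t - 2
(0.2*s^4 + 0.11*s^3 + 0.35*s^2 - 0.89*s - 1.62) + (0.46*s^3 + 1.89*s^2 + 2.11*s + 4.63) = 0.2*s^4 + 0.57*s^3 + 2.24*s^2 + 1.22*s + 3.01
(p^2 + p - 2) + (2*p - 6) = p^2 + 3*p - 8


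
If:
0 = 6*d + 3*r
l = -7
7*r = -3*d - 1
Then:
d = 1/11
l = -7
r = -2/11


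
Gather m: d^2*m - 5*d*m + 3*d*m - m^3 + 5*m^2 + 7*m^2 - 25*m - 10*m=-m^3 + 12*m^2 + m*(d^2 - 2*d - 35)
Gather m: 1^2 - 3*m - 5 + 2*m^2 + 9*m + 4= 2*m^2 + 6*m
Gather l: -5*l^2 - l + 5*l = -5*l^2 + 4*l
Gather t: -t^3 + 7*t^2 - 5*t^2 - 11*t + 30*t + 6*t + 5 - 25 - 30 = -t^3 + 2*t^2 + 25*t - 50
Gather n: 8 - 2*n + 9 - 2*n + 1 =18 - 4*n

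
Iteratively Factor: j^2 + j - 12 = (j - 3)*(j + 4)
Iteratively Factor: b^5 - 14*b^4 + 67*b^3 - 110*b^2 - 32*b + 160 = (b + 1)*(b^4 - 15*b^3 + 82*b^2 - 192*b + 160) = (b - 4)*(b + 1)*(b^3 - 11*b^2 + 38*b - 40) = (b - 4)*(b - 2)*(b + 1)*(b^2 - 9*b + 20) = (b - 5)*(b - 4)*(b - 2)*(b + 1)*(b - 4)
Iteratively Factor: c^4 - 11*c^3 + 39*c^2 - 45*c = (c - 3)*(c^3 - 8*c^2 + 15*c) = (c - 5)*(c - 3)*(c^2 - 3*c) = c*(c - 5)*(c - 3)*(c - 3)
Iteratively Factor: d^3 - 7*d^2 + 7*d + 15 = (d - 3)*(d^2 - 4*d - 5) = (d - 3)*(d + 1)*(d - 5)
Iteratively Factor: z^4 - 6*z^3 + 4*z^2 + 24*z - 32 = (z - 2)*(z^3 - 4*z^2 - 4*z + 16) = (z - 2)*(z + 2)*(z^2 - 6*z + 8) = (z - 4)*(z - 2)*(z + 2)*(z - 2)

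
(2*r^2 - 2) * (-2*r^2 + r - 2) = -4*r^4 + 2*r^3 - 2*r + 4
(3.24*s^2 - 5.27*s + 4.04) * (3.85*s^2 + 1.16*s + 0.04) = 12.474*s^4 - 16.5311*s^3 + 9.5704*s^2 + 4.4756*s + 0.1616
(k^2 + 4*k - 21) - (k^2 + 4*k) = -21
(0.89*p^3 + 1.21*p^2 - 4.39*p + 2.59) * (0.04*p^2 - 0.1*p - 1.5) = 0.0356*p^5 - 0.0406*p^4 - 1.6316*p^3 - 1.2724*p^2 + 6.326*p - 3.885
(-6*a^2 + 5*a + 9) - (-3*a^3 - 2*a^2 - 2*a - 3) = 3*a^3 - 4*a^2 + 7*a + 12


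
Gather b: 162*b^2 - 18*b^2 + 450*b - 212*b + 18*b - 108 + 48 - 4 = 144*b^2 + 256*b - 64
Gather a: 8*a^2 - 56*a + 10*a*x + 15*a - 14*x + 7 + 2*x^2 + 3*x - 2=8*a^2 + a*(10*x - 41) + 2*x^2 - 11*x + 5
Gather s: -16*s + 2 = 2 - 16*s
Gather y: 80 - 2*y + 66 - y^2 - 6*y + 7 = -y^2 - 8*y + 153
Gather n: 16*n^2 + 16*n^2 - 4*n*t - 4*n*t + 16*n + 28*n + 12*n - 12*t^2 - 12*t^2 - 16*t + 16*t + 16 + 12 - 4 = 32*n^2 + n*(56 - 8*t) - 24*t^2 + 24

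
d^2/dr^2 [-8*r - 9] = 0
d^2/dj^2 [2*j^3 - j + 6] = 12*j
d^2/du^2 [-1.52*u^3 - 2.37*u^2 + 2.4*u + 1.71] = -9.12*u - 4.74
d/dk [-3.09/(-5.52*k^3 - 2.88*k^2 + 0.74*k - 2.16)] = (-51.1704*k^2 - 17.7984*k + 2.2866)/(5.52*k^3 + 2.88*k^2 - 0.74*k + 2.16)^2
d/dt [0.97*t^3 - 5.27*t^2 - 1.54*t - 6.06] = 2.91*t^2 - 10.54*t - 1.54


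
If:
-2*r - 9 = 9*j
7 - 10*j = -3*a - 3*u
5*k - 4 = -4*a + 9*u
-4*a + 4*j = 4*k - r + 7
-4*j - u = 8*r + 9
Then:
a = -23366/6239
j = -5569/6239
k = 6125/6239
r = -3015/6239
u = -9755/6239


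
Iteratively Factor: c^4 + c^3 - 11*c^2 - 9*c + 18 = (c + 2)*(c^3 - c^2 - 9*c + 9) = (c + 2)*(c + 3)*(c^2 - 4*c + 3) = (c - 1)*(c + 2)*(c + 3)*(c - 3)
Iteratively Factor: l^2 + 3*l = (l + 3)*(l)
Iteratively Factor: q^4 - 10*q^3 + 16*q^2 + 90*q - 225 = (q - 3)*(q^3 - 7*q^2 - 5*q + 75) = (q - 5)*(q - 3)*(q^2 - 2*q - 15) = (q - 5)^2*(q - 3)*(q + 3)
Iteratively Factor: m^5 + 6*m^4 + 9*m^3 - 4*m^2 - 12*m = (m - 1)*(m^4 + 7*m^3 + 16*m^2 + 12*m) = (m - 1)*(m + 2)*(m^3 + 5*m^2 + 6*m) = m*(m - 1)*(m + 2)*(m^2 + 5*m + 6) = m*(m - 1)*(m + 2)*(m + 3)*(m + 2)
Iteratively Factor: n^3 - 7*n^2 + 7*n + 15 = (n - 5)*(n^2 - 2*n - 3) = (n - 5)*(n - 3)*(n + 1)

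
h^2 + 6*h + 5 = (h + 1)*(h + 5)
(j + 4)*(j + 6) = j^2 + 10*j + 24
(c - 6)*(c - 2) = c^2 - 8*c + 12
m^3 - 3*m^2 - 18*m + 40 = (m - 5)*(m - 2)*(m + 4)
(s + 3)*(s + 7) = s^2 + 10*s + 21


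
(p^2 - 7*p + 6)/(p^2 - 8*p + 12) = (p - 1)/(p - 2)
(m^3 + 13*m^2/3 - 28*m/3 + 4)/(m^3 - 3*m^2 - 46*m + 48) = (m - 2/3)/(m - 8)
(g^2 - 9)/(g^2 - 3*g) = (g + 3)/g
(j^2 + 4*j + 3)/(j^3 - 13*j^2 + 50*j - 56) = (j^2 + 4*j + 3)/(j^3 - 13*j^2 + 50*j - 56)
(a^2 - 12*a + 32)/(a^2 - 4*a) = (a - 8)/a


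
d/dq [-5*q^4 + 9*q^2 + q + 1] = -20*q^3 + 18*q + 1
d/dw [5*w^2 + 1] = 10*w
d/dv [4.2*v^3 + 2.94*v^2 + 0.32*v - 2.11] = 12.6*v^2 + 5.88*v + 0.32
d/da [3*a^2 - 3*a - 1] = 6*a - 3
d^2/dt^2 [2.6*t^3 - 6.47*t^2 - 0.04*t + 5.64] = 15.6*t - 12.94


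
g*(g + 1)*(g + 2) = g^3 + 3*g^2 + 2*g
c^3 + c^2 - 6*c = c*(c - 2)*(c + 3)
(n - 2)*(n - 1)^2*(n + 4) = n^4 - 11*n^2 + 18*n - 8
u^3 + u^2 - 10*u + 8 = (u - 2)*(u - 1)*(u + 4)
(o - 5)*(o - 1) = o^2 - 6*o + 5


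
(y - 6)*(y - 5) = y^2 - 11*y + 30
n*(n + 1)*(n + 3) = n^3 + 4*n^2 + 3*n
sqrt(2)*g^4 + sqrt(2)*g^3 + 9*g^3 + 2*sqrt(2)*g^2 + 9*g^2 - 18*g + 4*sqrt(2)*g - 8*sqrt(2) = (g - 1)*(g + 2)*(g + 4*sqrt(2))*(sqrt(2)*g + 1)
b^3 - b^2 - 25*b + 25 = (b - 5)*(b - 1)*(b + 5)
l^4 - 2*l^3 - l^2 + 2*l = l*(l - 2)*(l - 1)*(l + 1)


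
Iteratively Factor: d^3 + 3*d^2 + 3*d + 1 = (d + 1)*(d^2 + 2*d + 1) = (d + 1)^2*(d + 1)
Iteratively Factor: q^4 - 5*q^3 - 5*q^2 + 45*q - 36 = (q - 4)*(q^3 - q^2 - 9*q + 9) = (q - 4)*(q + 3)*(q^2 - 4*q + 3) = (q - 4)*(q - 3)*(q + 3)*(q - 1)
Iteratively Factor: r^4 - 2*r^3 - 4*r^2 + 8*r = (r - 2)*(r^3 - 4*r) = r*(r - 2)*(r^2 - 4) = r*(r - 2)^2*(r + 2)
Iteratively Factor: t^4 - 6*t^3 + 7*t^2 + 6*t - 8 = (t + 1)*(t^3 - 7*t^2 + 14*t - 8) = (t - 4)*(t + 1)*(t^2 - 3*t + 2) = (t - 4)*(t - 1)*(t + 1)*(t - 2)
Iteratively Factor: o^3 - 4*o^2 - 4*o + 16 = (o - 4)*(o^2 - 4) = (o - 4)*(o + 2)*(o - 2)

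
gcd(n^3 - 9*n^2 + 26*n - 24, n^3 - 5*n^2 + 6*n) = n^2 - 5*n + 6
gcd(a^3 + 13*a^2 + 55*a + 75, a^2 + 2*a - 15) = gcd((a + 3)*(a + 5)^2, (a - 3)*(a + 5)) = a + 5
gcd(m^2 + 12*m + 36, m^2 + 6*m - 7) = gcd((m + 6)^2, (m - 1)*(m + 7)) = 1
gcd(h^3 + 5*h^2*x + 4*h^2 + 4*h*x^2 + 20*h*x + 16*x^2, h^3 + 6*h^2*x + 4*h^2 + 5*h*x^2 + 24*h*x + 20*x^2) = h^2 + h*x + 4*h + 4*x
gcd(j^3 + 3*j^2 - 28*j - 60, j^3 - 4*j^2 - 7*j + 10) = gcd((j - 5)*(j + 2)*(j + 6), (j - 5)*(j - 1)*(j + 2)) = j^2 - 3*j - 10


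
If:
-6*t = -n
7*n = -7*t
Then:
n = 0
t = 0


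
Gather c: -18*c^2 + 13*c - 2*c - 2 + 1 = -18*c^2 + 11*c - 1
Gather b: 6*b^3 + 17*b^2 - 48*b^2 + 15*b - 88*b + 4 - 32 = 6*b^3 - 31*b^2 - 73*b - 28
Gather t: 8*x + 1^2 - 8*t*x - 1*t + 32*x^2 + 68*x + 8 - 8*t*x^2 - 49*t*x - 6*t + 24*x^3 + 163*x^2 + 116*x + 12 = t*(-8*x^2 - 57*x - 7) + 24*x^3 + 195*x^2 + 192*x + 21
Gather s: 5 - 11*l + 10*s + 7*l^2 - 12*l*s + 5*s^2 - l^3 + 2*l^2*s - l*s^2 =-l^3 + 7*l^2 - 11*l + s^2*(5 - l) + s*(2*l^2 - 12*l + 10) + 5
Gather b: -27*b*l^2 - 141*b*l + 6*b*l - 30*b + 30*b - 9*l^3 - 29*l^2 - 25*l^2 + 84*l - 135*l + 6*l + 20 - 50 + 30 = b*(-27*l^2 - 135*l) - 9*l^3 - 54*l^2 - 45*l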